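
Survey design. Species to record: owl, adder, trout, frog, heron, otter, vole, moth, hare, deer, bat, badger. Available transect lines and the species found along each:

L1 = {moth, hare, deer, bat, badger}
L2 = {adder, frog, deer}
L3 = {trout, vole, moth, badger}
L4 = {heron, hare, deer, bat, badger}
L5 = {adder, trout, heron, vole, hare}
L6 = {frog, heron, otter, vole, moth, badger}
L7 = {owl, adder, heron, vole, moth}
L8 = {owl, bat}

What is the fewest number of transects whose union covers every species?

L1, L3, L6, L7 together cover {owl, adder, trout, frog, heron, otter, vole, moth, hare, deer, bat, badger} — every species.
No 3 of the 8 transects cover everything (all 56 triples fall short), so 4 is minimum.

4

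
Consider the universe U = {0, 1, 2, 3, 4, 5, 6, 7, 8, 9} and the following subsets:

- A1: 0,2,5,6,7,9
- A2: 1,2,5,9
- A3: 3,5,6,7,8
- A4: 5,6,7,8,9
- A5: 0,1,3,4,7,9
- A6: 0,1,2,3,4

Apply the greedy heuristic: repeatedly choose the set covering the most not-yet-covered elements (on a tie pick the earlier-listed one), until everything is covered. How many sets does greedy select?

Pick 1: A1 covers 6 new elements (0, 2, 5, 6, 7, 9).
Pick 2: A5 covers 3 new elements (1, 3, 4).
Pick 3: A3 covers 1 new elements (8).
Greedy uses 3 sets. (The true minimum is 2.)

3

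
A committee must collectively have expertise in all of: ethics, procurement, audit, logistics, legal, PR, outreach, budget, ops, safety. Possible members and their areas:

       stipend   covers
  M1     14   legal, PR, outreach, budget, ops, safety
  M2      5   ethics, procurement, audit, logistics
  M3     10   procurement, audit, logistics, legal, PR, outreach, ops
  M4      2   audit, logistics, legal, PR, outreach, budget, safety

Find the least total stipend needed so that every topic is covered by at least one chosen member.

17

M2, M3, M4 cover every topic at stipend 5 + 10 + 2 = 17.
Any cover uses at least 2 members; among all covering selections none totals below 17.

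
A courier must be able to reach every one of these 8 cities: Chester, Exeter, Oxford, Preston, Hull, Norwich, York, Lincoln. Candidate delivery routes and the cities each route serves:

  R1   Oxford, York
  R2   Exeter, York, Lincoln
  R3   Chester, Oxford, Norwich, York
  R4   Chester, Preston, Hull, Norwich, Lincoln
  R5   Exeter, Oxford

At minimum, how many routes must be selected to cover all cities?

3

R1, R2, R4 together cover {Chester, Exeter, Oxford, Preston, Hull, Norwich, York, Lincoln} — every city.
No 2 of the 5 routes cover everything (all 10 pairs fall short), so 3 is minimum.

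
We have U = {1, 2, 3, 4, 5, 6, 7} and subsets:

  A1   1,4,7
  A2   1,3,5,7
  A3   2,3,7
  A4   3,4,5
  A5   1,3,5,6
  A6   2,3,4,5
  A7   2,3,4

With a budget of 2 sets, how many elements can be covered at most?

6

Choosing A1, A5 covers {1, 3, 4, 5, 6, 7} — 6 elements.
No choice of 2 sets does better; here 2 is left uncovered.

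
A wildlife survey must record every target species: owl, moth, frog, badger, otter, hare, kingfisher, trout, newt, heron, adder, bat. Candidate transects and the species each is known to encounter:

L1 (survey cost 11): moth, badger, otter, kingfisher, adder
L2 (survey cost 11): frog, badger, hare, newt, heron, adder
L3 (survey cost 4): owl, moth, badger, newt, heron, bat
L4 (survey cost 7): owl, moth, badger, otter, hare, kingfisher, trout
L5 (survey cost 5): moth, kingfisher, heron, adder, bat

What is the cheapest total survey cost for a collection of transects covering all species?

22

L2, L3, L4 cover every species at survey cost 11 + 4 + 7 = 22.
Any cover uses at least 3 transects; among all covering selections none totals below 22.
Greedy by coverage-per-survey cost would pick L3, L4, L5, L2 for 27 — worse than the optimum 22.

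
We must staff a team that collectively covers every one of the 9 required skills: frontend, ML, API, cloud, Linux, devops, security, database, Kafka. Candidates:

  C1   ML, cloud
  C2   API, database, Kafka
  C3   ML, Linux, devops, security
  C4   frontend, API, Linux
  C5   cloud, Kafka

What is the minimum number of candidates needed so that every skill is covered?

4

C1, C2, C3, C4 together cover {frontend, ML, API, cloud, Linux, devops, security, database, Kafka} — every skill.
No 3 of the 5 candidates cover everything (all 10 triples fall short), so 4 is minimum.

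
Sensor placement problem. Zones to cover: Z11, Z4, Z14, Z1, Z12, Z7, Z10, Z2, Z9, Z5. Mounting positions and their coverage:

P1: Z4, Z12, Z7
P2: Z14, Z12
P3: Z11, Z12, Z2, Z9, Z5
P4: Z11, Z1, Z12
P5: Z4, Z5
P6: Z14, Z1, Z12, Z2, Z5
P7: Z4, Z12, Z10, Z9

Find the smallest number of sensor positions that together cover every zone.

4

P1, P3, P6, P7 together cover {Z11, Z4, Z14, Z1, Z12, Z7, Z10, Z2, Z9, Z5} — every zone.
No 3 of the 7 sensor positions cover everything (all 35 triples fall short), so 4 is minimum.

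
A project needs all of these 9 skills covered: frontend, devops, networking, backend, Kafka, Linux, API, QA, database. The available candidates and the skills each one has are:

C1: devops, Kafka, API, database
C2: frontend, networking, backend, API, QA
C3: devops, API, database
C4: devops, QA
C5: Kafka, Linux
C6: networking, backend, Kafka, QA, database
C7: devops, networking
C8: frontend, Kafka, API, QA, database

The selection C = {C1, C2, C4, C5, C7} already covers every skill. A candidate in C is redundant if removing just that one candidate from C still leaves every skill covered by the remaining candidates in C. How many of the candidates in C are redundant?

2

Drop C1: database uncovered — not redundant.
Drop C2: frontend, backend uncovered — not redundant.
Drop C4: the rest still cover every skill — redundant.
Drop C5: Linux uncovered — not redundant.
Drop C7: the rest still cover every skill — redundant.
2 redundant: C4, C7.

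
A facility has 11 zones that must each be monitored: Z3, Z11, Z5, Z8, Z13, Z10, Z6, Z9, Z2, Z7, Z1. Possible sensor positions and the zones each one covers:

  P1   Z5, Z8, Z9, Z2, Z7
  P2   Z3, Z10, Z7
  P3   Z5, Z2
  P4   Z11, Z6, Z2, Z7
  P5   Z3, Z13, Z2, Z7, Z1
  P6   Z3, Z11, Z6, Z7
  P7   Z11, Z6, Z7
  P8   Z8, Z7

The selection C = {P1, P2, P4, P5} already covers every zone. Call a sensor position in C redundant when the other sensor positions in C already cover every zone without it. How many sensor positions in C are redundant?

Drop P1: Z5, Z8, Z9 uncovered — not redundant.
Drop P2: Z10 uncovered — not redundant.
Drop P4: Z11, Z6 uncovered — not redundant.
Drop P5: Z13, Z1 uncovered — not redundant.
None of the sensor positions in C is redundant.

0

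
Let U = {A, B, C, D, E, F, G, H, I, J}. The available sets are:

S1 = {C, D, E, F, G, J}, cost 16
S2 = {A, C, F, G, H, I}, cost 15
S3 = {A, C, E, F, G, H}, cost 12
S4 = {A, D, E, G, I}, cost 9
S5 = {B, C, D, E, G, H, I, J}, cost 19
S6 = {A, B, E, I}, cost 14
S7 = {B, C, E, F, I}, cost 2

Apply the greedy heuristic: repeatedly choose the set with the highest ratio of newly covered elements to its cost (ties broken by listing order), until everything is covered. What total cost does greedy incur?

Pick 1: S7 adds 5 new (B, C, E, F, I) at cost 2 (ratio 5/2).
Pick 2: S4 adds 3 new (A, D, G) at cost 9 (ratio 3/9).
Pick 3: S5 adds 2 new (H, J) at cost 19 (ratio 2/19).
Greedy total cost: 2 + 9 + 19 = 30.

30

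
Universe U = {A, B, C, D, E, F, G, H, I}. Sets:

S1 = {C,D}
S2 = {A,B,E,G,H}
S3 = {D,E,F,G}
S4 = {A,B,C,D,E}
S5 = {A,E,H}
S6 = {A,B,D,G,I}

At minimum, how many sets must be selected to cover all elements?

4

S1, S2, S3, S6 together cover {A, B, C, D, E, F, G, H, I} — every element.
No 3 of the 6 sets cover everything (all 20 triples fall short), so 4 is minimum.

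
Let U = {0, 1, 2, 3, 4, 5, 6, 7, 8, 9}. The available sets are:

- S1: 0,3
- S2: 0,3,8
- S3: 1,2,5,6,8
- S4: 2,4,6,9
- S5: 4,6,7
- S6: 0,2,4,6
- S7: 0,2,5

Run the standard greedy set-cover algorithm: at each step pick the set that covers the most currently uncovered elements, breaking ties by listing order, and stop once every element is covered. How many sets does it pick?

4

Pick 1: S3 covers 5 new elements (1, 2, 5, 6, 8).
Pick 2: S1 covers 2 new elements (0, 3).
Pick 3: S4 covers 2 new elements (4, 9).
Pick 4: S5 covers 1 new elements (7).
Greedy uses 4 sets.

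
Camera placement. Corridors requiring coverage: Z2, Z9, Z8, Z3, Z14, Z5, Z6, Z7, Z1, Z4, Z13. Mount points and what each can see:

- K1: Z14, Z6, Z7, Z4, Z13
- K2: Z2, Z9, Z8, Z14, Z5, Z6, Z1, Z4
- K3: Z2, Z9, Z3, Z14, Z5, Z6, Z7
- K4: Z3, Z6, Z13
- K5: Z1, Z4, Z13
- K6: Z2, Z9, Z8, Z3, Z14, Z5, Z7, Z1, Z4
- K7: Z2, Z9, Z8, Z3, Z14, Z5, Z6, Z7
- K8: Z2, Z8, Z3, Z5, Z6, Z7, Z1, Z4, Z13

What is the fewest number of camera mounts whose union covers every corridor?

K1, K6 together cover {Z2, Z9, Z8, Z3, Z14, Z5, Z6, Z7, Z1, Z4, Z13} — every corridor.
No single camera mount contains all 11 corridors, so 2 is optimal.

2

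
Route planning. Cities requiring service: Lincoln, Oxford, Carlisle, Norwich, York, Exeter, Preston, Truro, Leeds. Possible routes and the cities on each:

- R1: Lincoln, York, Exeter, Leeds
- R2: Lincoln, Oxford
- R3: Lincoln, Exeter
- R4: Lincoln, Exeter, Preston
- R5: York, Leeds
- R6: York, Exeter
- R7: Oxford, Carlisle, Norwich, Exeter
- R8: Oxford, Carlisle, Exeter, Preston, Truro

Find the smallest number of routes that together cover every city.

R1, R7, R8 together cover {Lincoln, Oxford, Carlisle, Norwich, York, Exeter, Preston, Truro, Leeds} — every city.
No 2 of the 8 routes cover everything (all 28 pairs fall short), so 3 is minimum.

3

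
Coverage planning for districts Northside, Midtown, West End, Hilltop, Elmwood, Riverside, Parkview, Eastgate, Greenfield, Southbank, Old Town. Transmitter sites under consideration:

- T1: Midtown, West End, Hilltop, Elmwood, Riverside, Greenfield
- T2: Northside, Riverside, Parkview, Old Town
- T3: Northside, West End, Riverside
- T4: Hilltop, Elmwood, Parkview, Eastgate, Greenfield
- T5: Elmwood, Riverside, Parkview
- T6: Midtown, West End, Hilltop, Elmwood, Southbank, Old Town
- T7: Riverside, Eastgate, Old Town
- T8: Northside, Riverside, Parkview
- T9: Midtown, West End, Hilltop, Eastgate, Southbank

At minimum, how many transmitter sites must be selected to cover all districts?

3

T1, T2, T9 together cover {Northside, Midtown, West End, Hilltop, Elmwood, Riverside, Parkview, Eastgate, Greenfield, Southbank, Old Town} — every district.
No 2 of the 9 transmitter sites cover everything (all 36 pairs fall short), so 3 is minimum.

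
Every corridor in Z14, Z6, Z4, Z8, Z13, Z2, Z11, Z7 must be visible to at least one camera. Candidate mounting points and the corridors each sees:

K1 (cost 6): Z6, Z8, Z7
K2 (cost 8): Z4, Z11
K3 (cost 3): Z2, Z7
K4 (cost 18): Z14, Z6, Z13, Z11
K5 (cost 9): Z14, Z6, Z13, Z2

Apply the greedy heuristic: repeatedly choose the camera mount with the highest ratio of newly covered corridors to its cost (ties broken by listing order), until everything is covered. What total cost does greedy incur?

26

Pick 1: K3 adds 2 new (Z2, Z7) at cost 3 (ratio 2/3).
Pick 2: K1 adds 2 new (Z6, Z8) at cost 6 (ratio 2/6).
Pick 3: K2 adds 2 new (Z4, Z11) at cost 8 (ratio 2/8).
Pick 4: K5 adds 2 new (Z14, Z13) at cost 9 (ratio 2/9).
Greedy total cost: 3 + 6 + 8 + 9 = 26. (The true optimum is 23, so greedy overshoots here.)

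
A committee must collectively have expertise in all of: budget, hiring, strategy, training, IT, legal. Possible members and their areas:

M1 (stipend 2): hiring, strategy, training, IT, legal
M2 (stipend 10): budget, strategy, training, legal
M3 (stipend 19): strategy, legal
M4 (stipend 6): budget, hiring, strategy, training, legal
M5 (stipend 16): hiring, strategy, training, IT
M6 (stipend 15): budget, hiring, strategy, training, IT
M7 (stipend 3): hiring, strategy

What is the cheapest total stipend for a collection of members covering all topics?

M1, M4 cover every topic at stipend 2 + 6 = 8.
Any cover uses at least 2 members; among all covering selections none totals below 8.

8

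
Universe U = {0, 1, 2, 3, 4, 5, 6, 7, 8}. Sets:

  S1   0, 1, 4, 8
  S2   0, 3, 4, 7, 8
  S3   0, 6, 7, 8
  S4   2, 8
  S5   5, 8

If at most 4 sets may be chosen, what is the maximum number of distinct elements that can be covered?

Choosing S1, S2, S3, S4 covers {0, 1, 2, 3, 4, 6, 7, 8} — 8 elements.
No choice of 4 sets does better; here 5 is left uncovered.

8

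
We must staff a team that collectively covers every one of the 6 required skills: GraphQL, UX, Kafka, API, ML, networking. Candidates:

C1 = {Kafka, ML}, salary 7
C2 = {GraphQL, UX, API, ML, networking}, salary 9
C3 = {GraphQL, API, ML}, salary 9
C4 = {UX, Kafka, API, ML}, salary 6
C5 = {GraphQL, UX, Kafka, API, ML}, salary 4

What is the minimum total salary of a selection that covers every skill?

13

C2, C5 cover every skill at salary 9 + 4 = 13.
Any cover uses at least 2 candidates; among all covering selections none totals below 13.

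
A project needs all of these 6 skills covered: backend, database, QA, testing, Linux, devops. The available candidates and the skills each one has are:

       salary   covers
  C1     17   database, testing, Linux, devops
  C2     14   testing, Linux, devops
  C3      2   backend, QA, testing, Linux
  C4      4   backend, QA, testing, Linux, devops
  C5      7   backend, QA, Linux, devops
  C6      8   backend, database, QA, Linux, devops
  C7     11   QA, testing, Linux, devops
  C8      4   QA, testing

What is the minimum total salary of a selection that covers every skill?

C3, C6 cover every skill at salary 2 + 8 = 10.
Any cover uses at least 2 candidates; among all covering selections none totals below 10.
Greedy by coverage-per-salary would pick C3, C4, C6 for 14 — worse than the optimum 10.

10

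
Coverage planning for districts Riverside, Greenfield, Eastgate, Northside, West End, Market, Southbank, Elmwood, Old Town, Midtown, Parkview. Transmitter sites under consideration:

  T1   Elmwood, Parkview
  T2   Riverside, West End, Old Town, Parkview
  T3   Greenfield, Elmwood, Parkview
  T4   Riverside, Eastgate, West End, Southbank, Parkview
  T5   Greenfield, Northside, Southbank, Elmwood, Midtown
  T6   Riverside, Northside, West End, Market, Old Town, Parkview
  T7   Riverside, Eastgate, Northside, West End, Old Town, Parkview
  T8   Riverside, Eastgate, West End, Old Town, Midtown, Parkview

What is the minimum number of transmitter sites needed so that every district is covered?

T4, T5, T6 together cover {Riverside, Greenfield, Eastgate, Northside, West End, Market, Southbank, Elmwood, Old Town, Midtown, Parkview} — every district.
No 2 of the 8 transmitter sites cover everything (all 28 pairs fall short), so 3 is minimum.

3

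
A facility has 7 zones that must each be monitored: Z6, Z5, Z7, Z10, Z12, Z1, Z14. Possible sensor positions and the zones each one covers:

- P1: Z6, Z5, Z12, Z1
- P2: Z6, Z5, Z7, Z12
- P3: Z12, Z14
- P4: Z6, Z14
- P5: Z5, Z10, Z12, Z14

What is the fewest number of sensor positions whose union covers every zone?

P1, P2, P5 together cover {Z6, Z5, Z7, Z10, Z12, Z1, Z14} — every zone.
No 2 of the 5 sensor positions cover everything (all 10 pairs fall short), so 3 is minimum.

3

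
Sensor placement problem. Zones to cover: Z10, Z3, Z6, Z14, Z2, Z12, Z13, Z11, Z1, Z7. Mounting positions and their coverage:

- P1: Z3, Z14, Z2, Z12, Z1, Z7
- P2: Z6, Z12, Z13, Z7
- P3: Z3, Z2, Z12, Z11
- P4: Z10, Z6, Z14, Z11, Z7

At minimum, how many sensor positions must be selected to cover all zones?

3

P1, P2, P4 together cover {Z10, Z3, Z6, Z14, Z2, Z12, Z13, Z11, Z1, Z7} — every zone.
No 2 of the 4 sensor positions cover everything (all 6 pairs fall short), so 3 is minimum.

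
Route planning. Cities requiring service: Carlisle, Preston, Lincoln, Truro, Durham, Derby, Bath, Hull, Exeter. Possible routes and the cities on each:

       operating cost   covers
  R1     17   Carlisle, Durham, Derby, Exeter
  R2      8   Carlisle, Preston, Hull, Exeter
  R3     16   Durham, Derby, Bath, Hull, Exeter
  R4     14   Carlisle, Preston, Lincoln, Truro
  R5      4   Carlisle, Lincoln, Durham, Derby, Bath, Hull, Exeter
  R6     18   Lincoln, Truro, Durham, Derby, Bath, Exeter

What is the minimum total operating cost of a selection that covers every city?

18

R4, R5 cover every city at operating cost 14 + 4 = 18.
Any cover uses at least 2 routes; among all covering selections none totals below 18.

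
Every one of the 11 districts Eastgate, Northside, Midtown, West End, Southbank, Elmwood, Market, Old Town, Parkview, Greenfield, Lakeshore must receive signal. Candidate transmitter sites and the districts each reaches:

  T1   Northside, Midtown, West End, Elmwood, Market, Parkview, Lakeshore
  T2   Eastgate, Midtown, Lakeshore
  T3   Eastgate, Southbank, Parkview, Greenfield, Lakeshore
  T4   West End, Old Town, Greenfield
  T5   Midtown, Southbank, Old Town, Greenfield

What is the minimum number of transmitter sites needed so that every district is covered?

T1, T2, T5 together cover {Eastgate, Northside, Midtown, West End, Southbank, Elmwood, Market, Old Town, Parkview, Greenfield, Lakeshore} — every district.
No 2 of the 5 transmitter sites cover everything (all 10 pairs fall short), so 3 is minimum.

3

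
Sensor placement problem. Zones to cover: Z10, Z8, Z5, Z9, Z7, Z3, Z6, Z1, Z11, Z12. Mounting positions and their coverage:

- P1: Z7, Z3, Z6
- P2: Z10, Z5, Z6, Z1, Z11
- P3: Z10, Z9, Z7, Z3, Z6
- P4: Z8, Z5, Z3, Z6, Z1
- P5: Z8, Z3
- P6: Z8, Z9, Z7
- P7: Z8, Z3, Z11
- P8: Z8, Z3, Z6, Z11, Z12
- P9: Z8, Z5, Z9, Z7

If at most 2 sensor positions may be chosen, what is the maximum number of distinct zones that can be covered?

8

Choosing P2, P3 covers {Z10, Z5, Z9, Z7, Z3, Z6, Z1, Z11} — 8 zones.
No choice of 2 sensor positions does better; here Z8, Z12 are left uncovered.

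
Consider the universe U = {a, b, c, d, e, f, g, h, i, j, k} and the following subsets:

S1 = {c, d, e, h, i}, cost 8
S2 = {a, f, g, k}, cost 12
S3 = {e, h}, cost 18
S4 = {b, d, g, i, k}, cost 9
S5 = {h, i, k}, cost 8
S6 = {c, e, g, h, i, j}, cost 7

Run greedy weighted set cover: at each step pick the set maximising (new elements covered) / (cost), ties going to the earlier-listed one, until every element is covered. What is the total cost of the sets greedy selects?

Pick 1: S6 adds 6 new (c, e, g, h, i, j) at cost 7 (ratio 6/7).
Pick 2: S4 adds 3 new (b, d, k) at cost 9 (ratio 3/9).
Pick 3: S2 adds 2 new (a, f) at cost 12 (ratio 2/12).
Greedy total cost: 7 + 9 + 12 = 28.

28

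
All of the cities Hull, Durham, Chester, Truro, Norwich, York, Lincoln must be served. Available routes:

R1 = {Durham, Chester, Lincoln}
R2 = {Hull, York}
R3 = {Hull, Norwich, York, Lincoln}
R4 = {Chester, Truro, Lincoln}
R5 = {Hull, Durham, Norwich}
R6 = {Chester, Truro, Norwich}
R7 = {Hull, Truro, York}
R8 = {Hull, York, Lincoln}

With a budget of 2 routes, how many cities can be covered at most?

Choosing R1, R3 covers {Hull, Durham, Chester, Norwich, York, Lincoln} — 6 cities.
No choice of 2 routes does better; here Truro is left uncovered.

6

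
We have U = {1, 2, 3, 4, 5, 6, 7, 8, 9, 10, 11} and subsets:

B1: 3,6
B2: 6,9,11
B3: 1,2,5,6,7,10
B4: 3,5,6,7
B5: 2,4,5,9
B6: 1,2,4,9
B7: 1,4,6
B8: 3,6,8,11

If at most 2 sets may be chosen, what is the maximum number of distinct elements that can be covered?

9

Choosing B3, B8 covers {1, 2, 3, 5, 6, 7, 8, 10, 11} — 9 elements.
No choice of 2 sets does better; here 4, 9 are left uncovered.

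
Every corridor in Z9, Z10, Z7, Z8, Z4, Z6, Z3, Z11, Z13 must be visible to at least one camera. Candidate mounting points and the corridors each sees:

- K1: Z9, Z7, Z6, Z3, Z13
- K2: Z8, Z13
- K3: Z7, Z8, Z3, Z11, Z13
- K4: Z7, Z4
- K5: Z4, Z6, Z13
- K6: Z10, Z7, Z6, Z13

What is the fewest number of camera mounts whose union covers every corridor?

K1, K3, K4, K6 together cover {Z9, Z10, Z7, Z8, Z4, Z6, Z3, Z11, Z13} — every corridor.
No 3 of the 6 camera mounts cover everything (all 20 triples fall short), so 4 is minimum.

4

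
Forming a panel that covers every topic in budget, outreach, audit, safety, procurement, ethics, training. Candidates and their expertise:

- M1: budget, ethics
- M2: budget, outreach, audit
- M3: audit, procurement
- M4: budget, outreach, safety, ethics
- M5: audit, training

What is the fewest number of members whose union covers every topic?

M3, M4, M5 together cover {budget, outreach, audit, safety, procurement, ethics, training} — every topic.
No 2 of the 5 members cover everything (all 10 pairs fall short), so 3 is minimum.

3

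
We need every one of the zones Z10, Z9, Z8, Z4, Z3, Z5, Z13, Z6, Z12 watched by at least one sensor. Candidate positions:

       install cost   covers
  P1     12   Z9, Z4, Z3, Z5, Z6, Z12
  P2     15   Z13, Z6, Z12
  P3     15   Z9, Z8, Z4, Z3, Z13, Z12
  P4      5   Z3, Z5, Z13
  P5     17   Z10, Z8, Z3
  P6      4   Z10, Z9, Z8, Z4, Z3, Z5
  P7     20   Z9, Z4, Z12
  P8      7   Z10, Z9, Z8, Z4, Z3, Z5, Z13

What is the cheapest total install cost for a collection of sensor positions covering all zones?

P1, P8 cover every zone at install cost 12 + 7 = 19.
Any cover uses at least 2 sensor positions; among all covering selections none totals below 19.

19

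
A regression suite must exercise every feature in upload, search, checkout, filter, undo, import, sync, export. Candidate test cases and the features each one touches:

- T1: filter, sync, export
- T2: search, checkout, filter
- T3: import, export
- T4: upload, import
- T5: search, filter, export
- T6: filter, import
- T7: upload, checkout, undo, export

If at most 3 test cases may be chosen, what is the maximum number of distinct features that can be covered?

Choosing T1, T2, T4 covers {upload, search, checkout, filter, import, sync, export} — 7 features.
No choice of 3 test cases does better; here undo is left uncovered.

7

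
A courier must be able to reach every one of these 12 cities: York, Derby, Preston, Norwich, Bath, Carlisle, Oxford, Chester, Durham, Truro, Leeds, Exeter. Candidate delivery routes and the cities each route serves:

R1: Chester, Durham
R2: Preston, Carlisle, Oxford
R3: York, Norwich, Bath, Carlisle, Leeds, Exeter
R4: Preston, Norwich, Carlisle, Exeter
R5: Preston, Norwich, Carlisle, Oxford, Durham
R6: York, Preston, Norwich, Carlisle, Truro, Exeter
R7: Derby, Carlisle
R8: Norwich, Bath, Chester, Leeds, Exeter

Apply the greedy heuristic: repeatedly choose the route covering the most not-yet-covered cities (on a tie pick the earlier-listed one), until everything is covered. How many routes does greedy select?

Pick 1: R3 covers 6 new cities (York, Norwich, Bath, Carlisle, Leeds, Exeter).
Pick 2: R5 covers 3 new cities (Preston, Oxford, Durham).
Pick 3: R1 covers 1 new cities (Chester).
Pick 4: R6 covers 1 new cities (Truro).
Pick 5: R7 covers 1 new cities (Derby).
Greedy uses 5 routes. (The true minimum is 4.)

5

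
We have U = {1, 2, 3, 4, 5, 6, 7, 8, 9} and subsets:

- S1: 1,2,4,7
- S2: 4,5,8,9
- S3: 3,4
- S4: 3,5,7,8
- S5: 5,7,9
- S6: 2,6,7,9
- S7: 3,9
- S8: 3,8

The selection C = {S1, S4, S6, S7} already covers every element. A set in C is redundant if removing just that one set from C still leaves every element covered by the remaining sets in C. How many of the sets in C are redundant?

1

Drop S1: 1, 4 uncovered — not redundant.
Drop S4: 5, 8 uncovered — not redundant.
Drop S6: 6 uncovered — not redundant.
Drop S7: the rest still cover every element — redundant.
1 redundant: S7.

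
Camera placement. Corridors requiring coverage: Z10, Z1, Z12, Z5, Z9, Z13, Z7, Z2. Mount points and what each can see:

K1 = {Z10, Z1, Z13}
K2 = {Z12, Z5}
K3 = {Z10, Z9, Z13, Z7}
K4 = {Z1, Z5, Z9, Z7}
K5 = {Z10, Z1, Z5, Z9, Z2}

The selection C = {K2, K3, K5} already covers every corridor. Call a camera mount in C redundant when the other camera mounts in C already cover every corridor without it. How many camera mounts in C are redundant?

0

Drop K2: Z12 uncovered — not redundant.
Drop K3: Z13, Z7 uncovered — not redundant.
Drop K5: Z1, Z2 uncovered — not redundant.
None of the camera mounts in C is redundant.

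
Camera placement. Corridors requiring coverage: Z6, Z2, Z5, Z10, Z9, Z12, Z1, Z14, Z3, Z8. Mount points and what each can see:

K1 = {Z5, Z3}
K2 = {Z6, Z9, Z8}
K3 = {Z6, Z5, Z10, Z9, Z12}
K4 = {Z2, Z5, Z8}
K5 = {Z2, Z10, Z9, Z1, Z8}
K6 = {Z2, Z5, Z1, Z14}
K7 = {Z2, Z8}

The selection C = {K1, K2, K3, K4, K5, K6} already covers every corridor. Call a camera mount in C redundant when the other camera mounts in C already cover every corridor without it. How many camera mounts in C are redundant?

Drop K1: Z3 uncovered — not redundant.
Drop K2: the rest still cover every corridor — redundant.
Drop K3: Z12 uncovered — not redundant.
Drop K4: the rest still cover every corridor — redundant.
Drop K5: the rest still cover every corridor — redundant.
Drop K6: Z14 uncovered — not redundant.
3 redundant: K2, K4, K5.

3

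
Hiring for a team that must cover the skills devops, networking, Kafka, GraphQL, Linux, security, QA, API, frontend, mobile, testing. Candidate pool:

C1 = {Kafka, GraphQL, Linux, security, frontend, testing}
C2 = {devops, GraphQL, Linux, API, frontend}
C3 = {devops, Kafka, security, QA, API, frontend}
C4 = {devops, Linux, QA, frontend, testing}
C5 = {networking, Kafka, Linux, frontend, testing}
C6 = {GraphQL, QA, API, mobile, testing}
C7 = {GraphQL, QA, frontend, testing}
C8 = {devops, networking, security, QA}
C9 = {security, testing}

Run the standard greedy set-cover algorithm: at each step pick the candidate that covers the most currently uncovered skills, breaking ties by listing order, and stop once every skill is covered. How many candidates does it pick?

4

Pick 1: C1 covers 6 new skills (Kafka, GraphQL, Linux, security, frontend, testing).
Pick 2: C3 covers 3 new skills (devops, QA, API).
Pick 3: C5 covers 1 new skills (networking).
Pick 4: C6 covers 1 new skills (mobile).
Greedy uses 4 candidates. (The true minimum is 3.)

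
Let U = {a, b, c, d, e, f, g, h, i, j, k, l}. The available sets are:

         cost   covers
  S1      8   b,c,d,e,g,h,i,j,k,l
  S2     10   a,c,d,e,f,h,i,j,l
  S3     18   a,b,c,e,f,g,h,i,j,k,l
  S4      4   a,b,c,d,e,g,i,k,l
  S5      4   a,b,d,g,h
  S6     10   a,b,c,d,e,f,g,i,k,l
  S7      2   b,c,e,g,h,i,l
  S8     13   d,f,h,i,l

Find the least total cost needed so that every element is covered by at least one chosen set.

S2, S4 cover every element at cost 10 + 4 = 14.
Any cover uses at least 2 sets; among all covering selections none totals below 14.

14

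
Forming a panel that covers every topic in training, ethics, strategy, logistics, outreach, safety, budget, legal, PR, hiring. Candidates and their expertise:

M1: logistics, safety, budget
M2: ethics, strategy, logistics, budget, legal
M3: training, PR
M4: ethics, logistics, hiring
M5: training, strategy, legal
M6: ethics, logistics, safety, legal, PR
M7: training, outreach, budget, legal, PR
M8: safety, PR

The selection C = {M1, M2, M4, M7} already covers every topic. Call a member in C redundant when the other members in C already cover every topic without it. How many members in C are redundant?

Drop M1: safety uncovered — not redundant.
Drop M2: strategy uncovered — not redundant.
Drop M4: hiring uncovered — not redundant.
Drop M7: training, outreach, PR uncovered — not redundant.
None of the members in C is redundant.

0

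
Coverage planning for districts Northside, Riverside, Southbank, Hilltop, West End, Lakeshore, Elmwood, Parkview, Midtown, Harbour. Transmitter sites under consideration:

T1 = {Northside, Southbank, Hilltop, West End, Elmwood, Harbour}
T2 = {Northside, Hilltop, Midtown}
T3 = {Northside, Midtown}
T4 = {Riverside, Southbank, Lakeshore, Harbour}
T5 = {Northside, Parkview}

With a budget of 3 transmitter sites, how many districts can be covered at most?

9

Choosing T1, T2, T4 covers {Northside, Riverside, Southbank, Hilltop, West End, Lakeshore, Elmwood, Midtown, Harbour} — 9 districts.
No choice of 3 transmitter sites does better; here Parkview is left uncovered.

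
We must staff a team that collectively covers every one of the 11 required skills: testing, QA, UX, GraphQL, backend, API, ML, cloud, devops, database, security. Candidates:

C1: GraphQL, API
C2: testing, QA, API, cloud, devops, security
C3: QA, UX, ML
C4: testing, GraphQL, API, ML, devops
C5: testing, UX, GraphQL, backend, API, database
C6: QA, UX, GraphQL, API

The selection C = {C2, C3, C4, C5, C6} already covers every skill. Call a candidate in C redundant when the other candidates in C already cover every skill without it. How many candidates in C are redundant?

3

Drop C2: cloud, security uncovered — not redundant.
Drop C3: the rest still cover every skill — redundant.
Drop C4: the rest still cover every skill — redundant.
Drop C5: backend, database uncovered — not redundant.
Drop C6: the rest still cover every skill — redundant.
3 redundant: C3, C4, C6.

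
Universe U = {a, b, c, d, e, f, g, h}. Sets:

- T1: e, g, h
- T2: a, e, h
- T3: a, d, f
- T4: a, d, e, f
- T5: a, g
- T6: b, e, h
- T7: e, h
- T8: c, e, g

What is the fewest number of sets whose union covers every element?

T3, T6, T8 together cover {a, b, c, d, e, f, g, h} — every element.
No 2 of the 8 sets cover everything (all 28 pairs fall short), so 3 is minimum.

3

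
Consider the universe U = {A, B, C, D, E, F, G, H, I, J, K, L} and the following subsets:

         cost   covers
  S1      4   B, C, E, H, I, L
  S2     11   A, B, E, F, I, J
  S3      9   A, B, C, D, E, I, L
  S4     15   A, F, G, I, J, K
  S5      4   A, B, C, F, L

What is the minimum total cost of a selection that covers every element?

S1, S3, S4 cover every element at cost 4 + 9 + 15 = 28.
Any cover uses at least 3 sets; among all covering selections none totals below 28.
Greedy by coverage-per-cost would pick S1, S5, S4, S3 for 32 — worse than the optimum 28.

28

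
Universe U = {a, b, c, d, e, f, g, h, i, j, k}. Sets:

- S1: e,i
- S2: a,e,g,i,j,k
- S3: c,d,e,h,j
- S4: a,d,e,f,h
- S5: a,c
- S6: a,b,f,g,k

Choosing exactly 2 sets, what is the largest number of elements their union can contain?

10

Choosing S3, S6 covers {a, b, c, d, e, f, g, h, j, k} — 10 elements.
No choice of 2 sets does better; here i is left uncovered.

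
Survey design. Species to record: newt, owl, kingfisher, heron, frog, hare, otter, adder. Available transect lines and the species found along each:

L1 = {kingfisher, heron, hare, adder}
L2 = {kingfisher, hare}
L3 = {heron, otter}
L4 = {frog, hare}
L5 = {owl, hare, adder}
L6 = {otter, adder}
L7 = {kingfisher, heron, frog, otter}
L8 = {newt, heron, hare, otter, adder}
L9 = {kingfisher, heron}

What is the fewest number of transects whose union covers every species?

L5, L7, L8 together cover {newt, owl, kingfisher, heron, frog, hare, otter, adder} — every species.
No 2 of the 9 transects cover everything (all 36 pairs fall short), so 3 is minimum.

3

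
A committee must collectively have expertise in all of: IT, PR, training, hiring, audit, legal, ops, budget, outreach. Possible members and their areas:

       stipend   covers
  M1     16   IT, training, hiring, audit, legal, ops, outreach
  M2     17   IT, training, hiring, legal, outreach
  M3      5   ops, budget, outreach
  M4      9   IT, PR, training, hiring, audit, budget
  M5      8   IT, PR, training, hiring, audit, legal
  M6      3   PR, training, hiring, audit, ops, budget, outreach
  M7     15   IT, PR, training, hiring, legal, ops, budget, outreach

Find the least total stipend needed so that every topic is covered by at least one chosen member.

11

M5, M6 cover every topic at stipend 8 + 3 = 11.
Any cover uses at least 2 members; among all covering selections none totals below 11.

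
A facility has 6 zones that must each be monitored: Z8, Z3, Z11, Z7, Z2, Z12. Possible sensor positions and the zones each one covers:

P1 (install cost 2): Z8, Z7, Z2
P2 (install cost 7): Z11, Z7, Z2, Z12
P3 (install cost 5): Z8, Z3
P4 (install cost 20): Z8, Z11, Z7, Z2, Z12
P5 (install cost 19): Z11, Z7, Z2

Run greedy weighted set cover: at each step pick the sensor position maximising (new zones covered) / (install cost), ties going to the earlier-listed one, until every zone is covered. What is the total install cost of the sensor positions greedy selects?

14

Pick 1: P1 adds 3 new (Z8, Z7, Z2) at install cost 2 (ratio 3/2).
Pick 2: P2 adds 2 new (Z11, Z12) at install cost 7 (ratio 2/7).
Pick 3: P3 adds 1 new (Z3) at install cost 5 (ratio 1/5).
Greedy total install cost: 2 + 7 + 5 = 14. (The true optimum is 12, so greedy overshoots here.)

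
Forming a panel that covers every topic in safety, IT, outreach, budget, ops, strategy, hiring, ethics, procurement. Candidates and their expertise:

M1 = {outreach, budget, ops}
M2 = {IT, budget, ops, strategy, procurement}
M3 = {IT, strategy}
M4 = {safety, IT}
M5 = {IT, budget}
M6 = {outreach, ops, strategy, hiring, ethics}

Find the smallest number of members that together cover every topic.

3

M2, M4, M6 together cover {safety, IT, outreach, budget, ops, strategy, hiring, ethics, procurement} — every topic.
No 2 of the 6 members cover everything (all 15 pairs fall short), so 3 is minimum.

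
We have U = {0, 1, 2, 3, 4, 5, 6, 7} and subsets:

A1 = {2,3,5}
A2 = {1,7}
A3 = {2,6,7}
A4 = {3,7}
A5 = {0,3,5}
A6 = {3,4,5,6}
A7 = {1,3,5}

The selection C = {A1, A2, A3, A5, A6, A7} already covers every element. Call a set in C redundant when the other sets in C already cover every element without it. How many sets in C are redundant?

4

Drop A1: the rest still cover every element — redundant.
Drop A2: the rest still cover every element — redundant.
Drop A3: the rest still cover every element — redundant.
Drop A5: 0 uncovered — not redundant.
Drop A6: 4 uncovered — not redundant.
Drop A7: the rest still cover every element — redundant.
4 redundant: A1, A2, A3, A7.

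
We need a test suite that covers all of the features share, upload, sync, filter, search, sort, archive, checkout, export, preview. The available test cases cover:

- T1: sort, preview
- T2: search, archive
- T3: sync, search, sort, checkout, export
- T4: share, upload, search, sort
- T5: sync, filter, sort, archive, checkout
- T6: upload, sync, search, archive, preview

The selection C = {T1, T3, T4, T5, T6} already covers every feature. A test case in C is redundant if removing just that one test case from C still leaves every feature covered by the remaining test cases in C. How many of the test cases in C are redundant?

2

Drop T1: the rest still cover every feature — redundant.
Drop T3: export uncovered — not redundant.
Drop T4: share uncovered — not redundant.
Drop T5: filter uncovered — not redundant.
Drop T6: the rest still cover every feature — redundant.
2 redundant: T1, T6.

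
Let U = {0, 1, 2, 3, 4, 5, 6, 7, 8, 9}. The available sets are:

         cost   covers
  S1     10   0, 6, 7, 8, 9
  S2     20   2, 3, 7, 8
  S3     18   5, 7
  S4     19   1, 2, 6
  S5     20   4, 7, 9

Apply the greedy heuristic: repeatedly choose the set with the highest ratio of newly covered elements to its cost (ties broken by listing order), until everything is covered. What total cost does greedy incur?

Pick 1: S1 adds 5 new (0, 6, 7, 8, 9) at cost 10 (ratio 5/10).
Pick 2: S4 adds 2 new (1, 2) at cost 19 (ratio 2/19).
Pick 3: S3 adds 1 new (5) at cost 18 (ratio 1/18).
Pick 4: S2 adds 1 new (3) at cost 20 (ratio 1/20).
Pick 5: S5 adds 1 new (4) at cost 20 (ratio 1/20).
Greedy total cost: 10 + 19 + 18 + 20 + 20 = 87.

87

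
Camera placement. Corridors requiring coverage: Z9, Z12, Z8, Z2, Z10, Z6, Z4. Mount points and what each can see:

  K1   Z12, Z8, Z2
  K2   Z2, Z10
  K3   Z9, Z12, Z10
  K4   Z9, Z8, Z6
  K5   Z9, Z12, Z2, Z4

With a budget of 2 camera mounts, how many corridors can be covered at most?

Choosing K4, K5 covers {Z9, Z12, Z8, Z2, Z6, Z4} — 6 corridors.
No choice of 2 camera mounts does better; here Z10 is left uncovered.

6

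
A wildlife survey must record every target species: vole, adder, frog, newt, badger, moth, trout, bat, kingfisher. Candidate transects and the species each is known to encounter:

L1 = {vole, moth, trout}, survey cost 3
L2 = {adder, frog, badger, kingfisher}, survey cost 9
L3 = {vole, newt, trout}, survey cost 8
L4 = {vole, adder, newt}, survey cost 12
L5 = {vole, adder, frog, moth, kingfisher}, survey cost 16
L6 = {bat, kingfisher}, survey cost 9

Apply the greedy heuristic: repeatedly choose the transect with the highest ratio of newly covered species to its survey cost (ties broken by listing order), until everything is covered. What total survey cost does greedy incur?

29

Pick 1: L1 adds 3 new (vole, moth, trout) at survey cost 3 (ratio 3/3).
Pick 2: L2 adds 4 new (adder, frog, badger, kingfisher) at survey cost 9 (ratio 4/9).
Pick 3: L3 adds 1 new (newt) at survey cost 8 (ratio 1/8).
Pick 4: L6 adds 1 new (bat) at survey cost 9 (ratio 1/9).
Greedy total survey cost: 3 + 9 + 8 + 9 = 29.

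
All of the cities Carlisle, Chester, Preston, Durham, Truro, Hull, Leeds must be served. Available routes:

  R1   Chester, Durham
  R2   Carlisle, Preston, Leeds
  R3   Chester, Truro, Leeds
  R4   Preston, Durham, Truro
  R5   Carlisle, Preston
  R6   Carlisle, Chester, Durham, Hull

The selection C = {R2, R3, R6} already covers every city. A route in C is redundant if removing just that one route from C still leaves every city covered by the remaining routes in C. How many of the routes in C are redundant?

Drop R2: Preston uncovered — not redundant.
Drop R3: Truro uncovered — not redundant.
Drop R6: Durham, Hull uncovered — not redundant.
None of the routes in C is redundant.

0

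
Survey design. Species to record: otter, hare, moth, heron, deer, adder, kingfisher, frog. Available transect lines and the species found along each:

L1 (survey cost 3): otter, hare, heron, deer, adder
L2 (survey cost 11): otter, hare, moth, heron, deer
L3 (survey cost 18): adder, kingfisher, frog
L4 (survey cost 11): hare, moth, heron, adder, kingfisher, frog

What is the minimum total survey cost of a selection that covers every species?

14

L1, L4 cover every species at survey cost 3 + 11 = 14.
Any cover uses at least 2 transects; among all covering selections none totals below 14.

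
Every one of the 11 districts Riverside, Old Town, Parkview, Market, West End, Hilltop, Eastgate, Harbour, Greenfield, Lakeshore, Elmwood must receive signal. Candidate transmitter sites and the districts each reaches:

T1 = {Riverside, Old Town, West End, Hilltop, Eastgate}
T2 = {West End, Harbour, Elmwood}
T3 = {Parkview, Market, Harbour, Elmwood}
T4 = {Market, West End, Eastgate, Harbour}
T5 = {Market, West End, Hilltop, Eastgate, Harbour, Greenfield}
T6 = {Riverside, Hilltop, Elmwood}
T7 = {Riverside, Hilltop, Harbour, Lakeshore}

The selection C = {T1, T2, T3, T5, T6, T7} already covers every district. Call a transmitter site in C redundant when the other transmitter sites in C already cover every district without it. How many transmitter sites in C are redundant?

2

Drop T1: Old Town uncovered — not redundant.
Drop T2: the rest still cover every district — redundant.
Drop T3: Parkview uncovered — not redundant.
Drop T5: Greenfield uncovered — not redundant.
Drop T6: the rest still cover every district — redundant.
Drop T7: Lakeshore uncovered — not redundant.
2 redundant: T2, T6.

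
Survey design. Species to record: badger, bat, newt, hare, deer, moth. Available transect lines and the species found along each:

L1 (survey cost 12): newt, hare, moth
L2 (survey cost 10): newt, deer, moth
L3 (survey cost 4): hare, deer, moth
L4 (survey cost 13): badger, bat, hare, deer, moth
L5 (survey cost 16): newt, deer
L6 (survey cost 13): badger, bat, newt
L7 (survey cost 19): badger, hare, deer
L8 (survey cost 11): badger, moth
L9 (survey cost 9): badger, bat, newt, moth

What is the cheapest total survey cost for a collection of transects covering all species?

L3, L9 cover every species at survey cost 4 + 9 = 13.
Any cover uses at least 2 transects; among all covering selections none totals below 13.

13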